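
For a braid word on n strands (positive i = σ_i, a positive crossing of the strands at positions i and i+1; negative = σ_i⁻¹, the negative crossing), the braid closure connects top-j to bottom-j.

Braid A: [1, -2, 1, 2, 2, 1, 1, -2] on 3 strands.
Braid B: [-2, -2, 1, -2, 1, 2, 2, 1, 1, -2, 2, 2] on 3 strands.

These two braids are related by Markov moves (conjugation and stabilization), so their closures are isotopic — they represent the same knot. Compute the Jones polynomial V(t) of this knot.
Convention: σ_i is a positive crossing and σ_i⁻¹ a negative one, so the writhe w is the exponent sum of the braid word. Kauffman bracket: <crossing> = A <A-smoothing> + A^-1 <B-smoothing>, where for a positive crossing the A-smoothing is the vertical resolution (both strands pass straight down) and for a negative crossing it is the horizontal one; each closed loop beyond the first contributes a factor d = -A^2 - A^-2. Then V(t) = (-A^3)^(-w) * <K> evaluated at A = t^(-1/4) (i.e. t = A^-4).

t^7 - 2*t^6 + 2*t^5 - 3*t^4 + 3*t^3 - 2*t^2 + 2*t

Derivation:
Markov-equivalent braids have isotopic closures, hence identical knot invariants. Strip the Markov moves from each word to reach a common short braid β, then compute V(t) once on β.
Braid A: s1 s2^-1 s1 s2 s2 s1 s1 s2^-1 on 3 strands has no conjugating prefix/suffix or stabilization to strip; take β = s1 s2^-1 s1 s2 s2 s1 s1 s2^-1.
Braid B: s2^-1 s2^-1 s1 s2^-1 s1 s2 s2 s1 s1 s2^-1 s2 s2 on 3 strands reduces by inverse Markov moves (closure unchanged at each step):
  Deconjugate: the word is γ·β·γ⁻¹ with γ = s2^-1 (prefix) and γ⁻¹ = s2 (suffix); strip both.
  Deconjugate: the word is γ·β·γ⁻¹ with γ = s2^-1 (prefix) and γ⁻¹ = s2 (suffix); strip both.
Reduced to β = s1 s2^-1 s1 s2 s2 s1 s1 s2^-1 on 3 strands, 8 crossings.
Both give the same β = s1 s2^-1 s1 s2 s2 s1 s1 s2^-1 on 3 strands, so one state sum suffices:
Braid: s1 s2^-1 s1 s2 s2 s1 s1 s2^-1 on 3 strands, 8 crossings.
Writhe w = (#positive) - (#negative) = 6 - 2 = 4.
Computing the Kauffman bracket via state sum. There are 2^8 = 256 states.
For each crossing: s=0 is the vertical smoothing, s=1 horizontal. Crossing k contributes A^(sign_k * (1 - 2*s_k)); loop factor d = -A^2 - A^-2.
Tabulate the states by total A-exponent and number of loops L (A-exp: L × count):
  A^8: L=3 ×1
  A^6: L=2 ×6, L=4 ×2
  A^4: L=1 ×11, L=3 ×16, L=5 ×1
  A^2: L=2 ×47, L=4 ×9
  A^0: L=1 ×26, L=3 ×43, L=5 ×1
  A^-2: L=2 ×41, L=4 ×15
  A^-4: L=3 ×26, L=5 ×2
  A^-6: L=4 ×8
  A^-8: L=5 ×1
Each group contributes A^e * Σ count * d^(L-1):
Powers of d = -A^2 - A^-2: d^2 = A^4 + 2 + A^-4; d^3 = -A^6 - 3*A^2 - 3*A^-2 - A^-6; d^4 = A^8 + 4*A^4 + 6 + 4*A^-4 + A^-8.
  A^8 * (d^2) = A^12 + 2*A^8 + A^4
  A^6 * (6*d + 2*d^3) = -2*A^12 - 12*A^8 - 12*A^4 - 2
  A^4 * (11 + 16*d^2 + d^4) = A^12 + 20*A^8 + 49*A^4 + 20 + A^-4
  A^2 * (47*d + 9*d^3) = -9*A^8 - 74*A^4 - 74 - 9*A^-4
  A^0 * (26 + 43*d^2 + d^4) = A^8 + 47*A^4 + 118 + 47*A^-4 + A^-8
  A^-2 * (41*d + 15*d^3) = -15*A^4 - 86 - 86*A^-4 - 15*A^-8
  A^-4 * (26*d^2 + 2*d^4) = 2*A^4 + 34 + 64*A^-4 + 34*A^-8 + 2*A^-12
  A^-6 * (8*d^3) = -8 - 24*A^-4 - 24*A^-8 - 8*A^-12
  A^-8 * (d^4) = 1 + 4*A^-4 + 6*A^-8 + 4*A^-12 + A^-16
Summing the groups: <K> = 2*A^8 - 2*A^4 + 3 - 3*A^-4 + 2*A^-8 - 2*A^-12 + A^-16
Normalise by the writhe: (-A^3)^(-w) = (-A^3)^(-4) = A^-12, so f(A) = A^-12 * <K> = 2*A^-4 - 2*A^-8 + 3*A^-12 - 3*A^-16 + 2*A^-20 - 2*A^-24 + A^-28.
Substitute A = t^(-1/4), i.e. A^e → t^(-e/4): V(t) = t^7 - 2*t^6 + 2*t^5 - 3*t^4 + 3*t^3 - 2*t^2 + 2*t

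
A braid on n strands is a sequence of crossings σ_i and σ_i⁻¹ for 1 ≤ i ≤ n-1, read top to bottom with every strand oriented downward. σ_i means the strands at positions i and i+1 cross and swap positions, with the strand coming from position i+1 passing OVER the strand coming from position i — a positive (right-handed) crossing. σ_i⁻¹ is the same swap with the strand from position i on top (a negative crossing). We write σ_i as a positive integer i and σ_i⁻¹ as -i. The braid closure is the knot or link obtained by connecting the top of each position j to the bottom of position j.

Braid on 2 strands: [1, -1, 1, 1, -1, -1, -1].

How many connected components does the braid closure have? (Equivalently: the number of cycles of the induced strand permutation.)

Track the strand permutation on 2 strands, starting from identity.
  step 1: s1 swaps positions 1,2 -> [2 1]
  step 2: s1^-1 swaps positions 1,2 -> [1 2]
  step 3: s1 swaps positions 1,2 -> [2 1]
  step 4: s1 swaps positions 1,2 -> [1 2]
  step 5: s1^-1 swaps positions 1,2 -> [2 1]
  step 6: s1^-1 swaps positions 1,2 -> [1 2]
  step 7: s1^-1 swaps positions 1,2 -> [2 1]
Final permutation (position -> original strand): [2 1]
Closure components = cycle count of this permutation = 1.

Answer: 1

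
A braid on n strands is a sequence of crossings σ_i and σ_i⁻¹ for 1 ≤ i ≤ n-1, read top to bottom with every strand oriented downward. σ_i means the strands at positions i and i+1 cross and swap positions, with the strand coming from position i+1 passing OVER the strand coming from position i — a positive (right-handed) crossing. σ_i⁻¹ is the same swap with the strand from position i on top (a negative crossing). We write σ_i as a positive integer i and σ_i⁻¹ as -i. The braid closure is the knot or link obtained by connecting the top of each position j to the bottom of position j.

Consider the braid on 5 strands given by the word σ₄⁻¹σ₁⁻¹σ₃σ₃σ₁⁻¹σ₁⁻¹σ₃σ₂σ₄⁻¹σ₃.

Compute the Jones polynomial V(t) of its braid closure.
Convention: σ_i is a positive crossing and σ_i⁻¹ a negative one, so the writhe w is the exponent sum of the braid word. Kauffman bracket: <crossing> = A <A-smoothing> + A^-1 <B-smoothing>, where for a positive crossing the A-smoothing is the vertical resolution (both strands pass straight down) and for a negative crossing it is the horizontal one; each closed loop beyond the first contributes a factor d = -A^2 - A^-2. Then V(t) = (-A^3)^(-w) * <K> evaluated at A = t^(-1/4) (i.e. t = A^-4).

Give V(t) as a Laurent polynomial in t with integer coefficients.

t^4 - 2*t^3 + 3*t^2 - 5*t + 6 - 5*t^-1 + 5*t^-2 - 3*t^-3 + 2*t^-4 - t^-5

Derivation:
Braid: s4^-1 s1^-1 s3 s3 s1^-1 s1^-1 s3 s2 s4^-1 s3 on 5 strands, 10 crossings.
Writhe w = (#positive) - (#negative) = 5 - 5 = 0.
Enumerate smoothing states for the bracket polynomial. There are 2^10 = 1024 states.
Smooth each crossing (0=||, 1=⌣⌢); contribution A^(Σ sign_k(1-2s_k)) * d^(L-1).
Tabulate the states by total A-exponent and number of loops L (A-exp: L × count):
  A^10: L=6 ×1
  A^8: L=5 ×10
  A^6: L=4 ×41, L=6 ×4
  A^4: L=3 ×83, L=5 ×36, L=7 ×1
  A^2: L=2 ×84, L=4 ×107, L=6 ×19
  A^0: L=1 ×33, L=3 ×143, L=5 ×70, L=7 ×6
  A^-2: L=2 ×68, L=4 ×116, L=6 ×25, L=8 ×1
  A^-4: L=3 ×64, L=5 ×52, L=7 ×4
  A^-6: L=4 ×33, L=6 ×12
  A^-8: L=5 ×9, L=7 ×1
  A^-10: L=6 ×1
Each group contributes A^e * Σ count * d^(L-1):
Powers of d = -A^2 - A^-2: d^2 = A^4 + 2 + A^-4; d^3 = -A^6 - 3*A^2 - 3*A^-2 - A^-6; d^4 = A^8 + 4*A^4 + 6 + 4*A^-4 + A^-8; d^5 = -A^10 - 5*A^6 - 10*A^2 - 10*A^-2 - 5*A^-6 - A^-10; d^6 = A^12 + 6*A^8 + 15*A^4 + 20 + 15*A^-4 + 6*A^-8 + A^-12; d^7 = -A^14 - 7*A^10 - 21*A^6 - 35*A^2 - 35*A^-2 - 21*A^-6 - 7*A^-10 - A^-14.
  A^10 * (d^5) = -A^20 - 5*A^16 - 10*A^12 - 10*A^8 - 5*A^4 - 1
  A^8 * (10*d^4) = 10*A^16 + 40*A^12 + 60*A^8 + 40*A^4 + 10
  A^6 * (41*d^3 + 4*d^5) = -4*A^16 - 61*A^12 - 163*A^8 - 163*A^4 - 61 - 4*A^-4
  A^4 * (83*d^2 + 36*d^4 + d^6) = A^16 + 42*A^12 + 242*A^8 + 402*A^4 + 242 + 42*A^-4 + A^-8
  A^2 * (84*d + 107*d^3 + 19*d^5) = -19*A^12 - 202*A^8 - 595*A^4 - 595 - 202*A^-4 - 19*A^-8
  A^0 * (33 + 143*d^2 + 70*d^4 + 6*d^6) = 6*A^12 + 106*A^8 + 513*A^4 + 859 + 513*A^-4 + 106*A^-8 + 6*A^-12
  A^-2 * (68*d + 116*d^3 + 25*d^5 + d^7) = -A^12 - 32*A^8 - 262*A^4 - 701 - 701*A^-4 - 262*A^-8 - 32*A^-12 - A^-16
  A^-4 * (64*d^2 + 52*d^4 + 4*d^6) = 4*A^8 + 76*A^4 + 332 + 520*A^-4 + 332*A^-8 + 76*A^-12 + 4*A^-16
  A^-6 * (33*d^3 + 12*d^5) = -12*A^4 - 93 - 219*A^-4 - 219*A^-8 - 93*A^-12 - 12*A^-16
  A^-8 * (9*d^4 + d^6) = A^4 + 15 + 51*A^-4 + 74*A^-8 + 51*A^-12 + 15*A^-16 + A^-20
  A^-10 * (d^5) = -1 - 5*A^-4 - 10*A^-8 - 10*A^-12 - 5*A^-16 - A^-20
Summing the groups: <K> = -A^20 + 2*A^16 - 3*A^12 + 5*A^8 - 5*A^4 + 6 - 5*A^-4 + 3*A^-8 - 2*A^-12 + A^-16
Normalise by the writhe: (-A^3)^(-w) = (-A^3)^(0) = 1, so f(A) = 1 * <K> = -A^20 + 2*A^16 - 3*A^12 + 5*A^8 - 5*A^4 + 6 - 5*A^-4 + 3*A^-8 - 2*A^-12 + A^-16.
Substitute A = t^(-1/4), i.e. A^e → t^(-e/4): V(t) = t^4 - 2*t^3 + 3*t^2 - 5*t + 6 - 5*t^-1 + 5*t^-2 - 3*t^-3 + 2*t^-4 - t^-5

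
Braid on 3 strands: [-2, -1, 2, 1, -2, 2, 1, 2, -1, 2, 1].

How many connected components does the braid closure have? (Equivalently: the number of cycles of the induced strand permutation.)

2

Derivation:
Track the strand permutation on 3 strands, starting from identity.
  step 1: s2^-1 swaps positions 2,3 -> [1 3 2]
  step 2: s1^-1 swaps positions 1,2 -> [3 1 2]
  step 3: s2 swaps positions 2,3 -> [3 2 1]
  step 4: s1 swaps positions 1,2 -> [2 3 1]
  step 5: s2^-1 swaps positions 2,3 -> [2 1 3]
  step 6: s2 swaps positions 2,3 -> [2 3 1]
  step 7: s1 swaps positions 1,2 -> [3 2 1]
  step 8: s2 swaps positions 2,3 -> [3 1 2]
  step 9: s1^-1 swaps positions 1,2 -> [1 3 2]
  step 10: s2 swaps positions 2,3 -> [1 2 3]
  step 11: s1 swaps positions 1,2 -> [2 1 3]
Final permutation (position -> original strand): [2 1 3]
Closure components = cycle count of this permutation = 2.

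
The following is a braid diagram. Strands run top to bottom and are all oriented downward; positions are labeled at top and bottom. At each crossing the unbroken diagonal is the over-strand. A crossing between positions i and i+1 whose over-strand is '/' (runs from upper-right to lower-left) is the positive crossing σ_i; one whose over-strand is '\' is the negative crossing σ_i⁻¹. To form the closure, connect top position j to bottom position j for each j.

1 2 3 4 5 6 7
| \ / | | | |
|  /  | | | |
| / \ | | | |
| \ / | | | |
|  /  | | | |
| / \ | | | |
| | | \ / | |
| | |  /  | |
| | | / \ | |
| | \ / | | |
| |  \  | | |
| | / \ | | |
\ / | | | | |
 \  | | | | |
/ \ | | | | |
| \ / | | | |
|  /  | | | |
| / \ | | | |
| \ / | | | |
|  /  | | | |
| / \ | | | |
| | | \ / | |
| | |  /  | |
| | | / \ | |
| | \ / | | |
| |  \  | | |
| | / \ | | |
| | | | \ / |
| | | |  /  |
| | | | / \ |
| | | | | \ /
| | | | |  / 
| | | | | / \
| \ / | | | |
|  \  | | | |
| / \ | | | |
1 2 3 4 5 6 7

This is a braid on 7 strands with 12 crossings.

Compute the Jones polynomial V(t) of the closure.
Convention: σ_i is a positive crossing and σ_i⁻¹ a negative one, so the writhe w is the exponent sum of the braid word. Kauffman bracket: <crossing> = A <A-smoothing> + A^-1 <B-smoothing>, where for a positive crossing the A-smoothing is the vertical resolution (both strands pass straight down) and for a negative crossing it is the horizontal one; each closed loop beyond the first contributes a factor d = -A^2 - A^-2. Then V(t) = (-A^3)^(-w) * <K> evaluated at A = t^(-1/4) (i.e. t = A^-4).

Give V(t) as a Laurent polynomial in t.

Reading the diagram top to bottom ('/'-over between positions i,i+1 = s_i, '\'-over = s_i^-1): braid word = s2 s2 s4 s3^-1 s1^-1 s2 s2 s4 s3^-1 s5 s6 s2^-1.
The presented braid s2 s2 s4 s3^-1 s1^-1 s2 s2 s4 s3^-1 s5 s6 s2^-1 on 7 strands reduces by inverse Markov moves (closure unchanged at each step):
  Deconjugate: the word is γ·β·γ⁻¹ with γ = s2 (prefix) and γ⁻¹ = s2^-1 (suffix); strip both.
  Destabilize: the word has the form β·s6 where s6 occurs only as the final letter (β ∈ B_6); drop it and the last strand → 6 strands.
  Destabilize: the word has the form β·s5 where s5 occurs only as the final letter (β ∈ B_5); drop it and the last strand → 5 strands.
Reduced to β = s2 s4 s3^-1 s1^-1 s2 s2 s4 s3^-1 on 5 strands, 8 crossings.
Compute on β:
Braid: s2 s4 s3^-1 s1^-1 s2 s2 s4 s3^-1 on 5 strands, 8 crossings.
Writhe w = (#positive) - (#negative) = 5 - 3 = 2.
State-sum expansion of <K>. There are 2^8 = 256 states.
Each crossing splits two ways (0=vertical, 1=horizontal). The state's weight is A^(#A-smoothings - #B-smoothings) * d^(loops - 1).
Tabulate the states by total A-exponent and number of loops L (A-exp: L × count):
  A^8: L=4 ×1
  A^6: L=3 ×7, L=5 ×1
  A^4: L=2 ×19, L=4 ×9
  A^2: L=1 ×19, L=3 ×35, L=5 ×2
  A^0: L=2 ×48, L=4 ×22
  A^-2: L=3 ×49, L=5 ×7
  A^-4: L=4 ×27, L=6 ×1
  A^-6: L=5 ×8
  A^-8: L=6 ×1
Each group contributes A^e * Σ count * d^(L-1):
Powers of d = -A^2 - A^-2: d^2 = A^4 + 2 + A^-4; d^3 = -A^6 - 3*A^2 - 3*A^-2 - A^-6; d^4 = A^8 + 4*A^4 + 6 + 4*A^-4 + A^-8; d^5 = -A^10 - 5*A^6 - 10*A^2 - 10*A^-2 - 5*A^-6 - A^-10.
  A^8 * (d^3) = -A^14 - 3*A^10 - 3*A^6 - A^2
  A^6 * (7*d^2 + d^4) = A^14 + 11*A^10 + 20*A^6 + 11*A^2 + A^-2
  A^4 * (19*d + 9*d^3) = -9*A^10 - 46*A^6 - 46*A^2 - 9*A^-2
  A^2 * (19 + 35*d^2 + 2*d^4) = 2*A^10 + 43*A^6 + 101*A^2 + 43*A^-2 + 2*A^-6
  A^0 * (48*d + 22*d^3) = -22*A^6 - 114*A^2 - 114*A^-2 - 22*A^-6
  A^-2 * (49*d^2 + 7*d^4) = 7*A^6 + 77*A^2 + 140*A^-2 + 77*A^-6 + 7*A^-10
  A^-4 * (27*d^3 + d^5) = -A^6 - 32*A^2 - 91*A^-2 - 91*A^-6 - 32*A^-10 - A^-14
  A^-6 * (8*d^4) = 8*A^2 + 32*A^-2 + 48*A^-6 + 32*A^-10 + 8*A^-14
  A^-8 * (d^5) = -A^2 - 5*A^-2 - 10*A^-6 - 10*A^-10 - 5*A^-14 - A^-18
Summing the groups: <K> = A^10 - 2*A^6 + 3*A^2 - 3*A^-2 + 4*A^-6 - 3*A^-10 + 2*A^-14 - A^-18
Normalise by the writhe: (-A^3)^(-w) = (-A^3)^(-2) = A^-6, so f(A) = A^-6 * <K> = A^4 - 2 + 3*A^-4 - 3*A^-8 + 4*A^-12 - 3*A^-16 + 2*A^-20 - A^-24.
Substitute A = t^(-1/4), i.e. A^e → t^(-e/4): V(t) = -t^6 + 2*t^5 - 3*t^4 + 4*t^3 - 3*t^2 + 3*t - 2 + t^-1

Answer: -t^6 + 2*t^5 - 3*t^4 + 4*t^3 - 3*t^2 + 3*t - 2 + t^-1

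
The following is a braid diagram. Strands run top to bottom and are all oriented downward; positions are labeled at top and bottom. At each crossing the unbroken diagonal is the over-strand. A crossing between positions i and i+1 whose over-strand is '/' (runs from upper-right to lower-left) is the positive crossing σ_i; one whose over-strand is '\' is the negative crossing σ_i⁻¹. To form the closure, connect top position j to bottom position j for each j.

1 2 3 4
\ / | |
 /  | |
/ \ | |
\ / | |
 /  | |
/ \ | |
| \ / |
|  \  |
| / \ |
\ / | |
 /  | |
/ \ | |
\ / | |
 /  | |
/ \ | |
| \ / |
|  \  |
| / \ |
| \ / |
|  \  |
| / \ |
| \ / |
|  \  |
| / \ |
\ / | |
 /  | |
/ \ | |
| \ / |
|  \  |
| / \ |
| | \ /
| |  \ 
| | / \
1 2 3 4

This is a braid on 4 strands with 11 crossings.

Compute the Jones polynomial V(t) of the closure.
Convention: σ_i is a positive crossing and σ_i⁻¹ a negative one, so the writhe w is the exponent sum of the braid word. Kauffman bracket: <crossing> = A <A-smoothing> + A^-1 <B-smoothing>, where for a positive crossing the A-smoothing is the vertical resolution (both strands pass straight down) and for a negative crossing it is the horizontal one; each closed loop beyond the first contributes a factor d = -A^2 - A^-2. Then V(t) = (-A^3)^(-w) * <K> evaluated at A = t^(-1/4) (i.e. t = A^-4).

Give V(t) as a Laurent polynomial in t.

-t^5 + 3*t^4 - 6*t^3 + 9*t^2 - 11*t + 13 - 11*t^-1 + 9*t^-2 - 6*t^-3 + 3*t^-4 - t^-5

Derivation:
Reading the diagram top to bottom ('/'-over between positions i,i+1 = s_i, '\'-over = s_i^-1): braid word = s1 s1 s2^-1 s1 s1 s2^-1 s2^-1 s2^-1 s1 s2^-1 s3^-1.
The presented braid s1 s1 s2^-1 s1 s1 s2^-1 s2^-1 s2^-1 s1 s2^-1 s3^-1 on 4 strands reduces by inverse Markov moves (closure unchanged at each step):
  Destabilize: the word has the form β·s3^-1 where s3^-1 occurs only as the final letter (β ∈ B_3); drop it and the last strand → 3 strands.
Reduced to β = s1 s1 s2^-1 s1 s1 s2^-1 s2^-1 s2^-1 s1 s2^-1 on 3 strands, 10 crossings.
Compute on β:
Braid: s1 s1 s2^-1 s1 s1 s2^-1 s2^-1 s2^-1 s1 s2^-1 on 3 strands, 10 crossings.
Writhe w = (#positive) - (#negative) = 5 - 5 = 0.
Computing the Kauffman bracket via state sum. There are 2^10 = 1024 states.
Each crossing splits two ways (0=vertical, 1=horizontal). The state's weight is A^(#A-smoothings - #B-smoothings) * d^(loops - 1).
Tabulate the states by total A-exponent and number of loops L (A-exp: L × count):
  A^10: L=6 ×1
  A^8: L=5 ×10
  A^6: L=4 ×43, L=6 ×2
  A^4: L=3 ×98, L=5 ×22
  A^2: L=2 ×121, L=4 ×83, L=6 ×6
  A^0: L=1 ×73, L=3 ×140, L=5 ×38, L=7 ×1
  A^-2: L=2 ×121, L=4 ×79, L=6 ×10
  A^-4: L=3 ×95, L=5 ×24, L=7 ×1
  A^-6: L=4 ×42, L=6 ×3
  A^-8: L=5 ×10
  A^-10: L=6 ×1
Each group contributes A^e * Σ count * d^(L-1):
Powers of d = -A^2 - A^-2: d^2 = A^4 + 2 + A^-4; d^3 = -A^6 - 3*A^2 - 3*A^-2 - A^-6; d^4 = A^8 + 4*A^4 + 6 + 4*A^-4 + A^-8; d^5 = -A^10 - 5*A^6 - 10*A^2 - 10*A^-2 - 5*A^-6 - A^-10; d^6 = A^12 + 6*A^8 + 15*A^4 + 20 + 15*A^-4 + 6*A^-8 + A^-12.
  A^10 * (d^5) = -A^20 - 5*A^16 - 10*A^12 - 10*A^8 - 5*A^4 - 1
  A^8 * (10*d^4) = 10*A^16 + 40*A^12 + 60*A^8 + 40*A^4 + 10
  A^6 * (43*d^3 + 2*d^5) = -2*A^16 - 53*A^12 - 149*A^8 - 149*A^4 - 53 - 2*A^-4
  A^4 * (98*d^2 + 22*d^4) = 22*A^12 + 186*A^8 + 328*A^4 + 186 + 22*A^-4
  A^2 * (121*d + 83*d^3 + 6*d^5) = -6*A^12 - 113*A^8 - 430*A^4 - 430 - 113*A^-4 - 6*A^-8
  A^0 * (73 + 140*d^2 + 38*d^4 + d^6) = A^12 + 44*A^8 + 307*A^4 + 601 + 307*A^-4 + 44*A^-8 + A^-12
  A^-2 * (121*d + 79*d^3 + 10*d^5) = -10*A^8 - 129*A^4 - 458 - 458*A^-4 - 129*A^-8 - 10*A^-12
  A^-4 * (95*d^2 + 24*d^4 + d^6) = A^8 + 30*A^4 + 206 + 354*A^-4 + 206*A^-8 + 30*A^-12 + A^-16
  A^-6 * (42*d^3 + 3*d^5) = -3*A^4 - 57 - 156*A^-4 - 156*A^-8 - 57*A^-12 - 3*A^-16
  A^-8 * (10*d^4) = 10 + 40*A^-4 + 60*A^-8 + 40*A^-12 + 10*A^-16
  A^-10 * (d^5) = -1 - 5*A^-4 - 10*A^-8 - 10*A^-12 - 5*A^-16 - A^-20
Summing the groups: <K> = -A^20 + 3*A^16 - 6*A^12 + 9*A^8 - 11*A^4 + 13 - 11*A^-4 + 9*A^-8 - 6*A^-12 + 3*A^-16 - A^-20
Normalise by the writhe: (-A^3)^(-w) = (-A^3)^(0) = 1, so f(A) = 1 * <K> = -A^20 + 3*A^16 - 6*A^12 + 9*A^8 - 11*A^4 + 13 - 11*A^-4 + 9*A^-8 - 6*A^-12 + 3*A^-16 - A^-20.
Substitute A = t^(-1/4), i.e. A^e → t^(-e/4): V(t) = -t^5 + 3*t^4 - 6*t^3 + 9*t^2 - 11*t + 13 - 11*t^-1 + 9*t^-2 - 6*t^-3 + 3*t^-4 - t^-5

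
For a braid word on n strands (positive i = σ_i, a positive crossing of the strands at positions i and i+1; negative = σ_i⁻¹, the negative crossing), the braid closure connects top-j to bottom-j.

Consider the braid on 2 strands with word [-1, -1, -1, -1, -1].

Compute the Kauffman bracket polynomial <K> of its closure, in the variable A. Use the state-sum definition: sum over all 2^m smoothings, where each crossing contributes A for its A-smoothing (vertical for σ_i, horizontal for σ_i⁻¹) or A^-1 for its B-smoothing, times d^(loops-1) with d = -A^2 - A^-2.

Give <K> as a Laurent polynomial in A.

Braid: s1^-1 s1^-1 s1^-1 s1^-1 s1^-1 on 2 strands, 5 crossings.
Writhe w = (#positive) - (#negative) = 0 - 5 = -5.
State-sum expansion of <K>. There are 2^5 = 32 states.
Smooth each crossing (0=||, 1=⌣⌢); contribution A^(Σ sign_k(1-2s_k)) * d^(L-1).
  state 00000: A-exp=-5, loops=2, term = A^-5 * d^1
  state 00001: A-exp=-3, loops=1, term = A^-3 * d^0
  state 00010: A-exp=-3, loops=1, term = A^-3 * d^0
  state 00011: A-exp=-1, loops=2, term = A^-1 * d^1
  state 00100: A-exp=-3, loops=1, term = A^-3 * d^0
  state 00101: A-exp=-1, loops=2, term = A^-1 * d^1
  state 00110: A-exp=-1, loops=2, term = A^-1 * d^1
  state 00111: A-exp=+1, loops=3, term = A^1 * d^2
  state 01000: A-exp=-3, loops=1, term = A^-3 * d^0
  state 01001: A-exp=-1, loops=2, term = A^-1 * d^1
  state 01010: A-exp=-1, loops=2, term = A^-1 * d^1
  state 01011: A-exp=+1, loops=3, term = A^1 * d^2
  state 01100: A-exp=-1, loops=2, term = A^-1 * d^1
  state 01101: A-exp=+1, loops=3, term = A^1 * d^2
  state 01110: A-exp=+1, loops=3, term = A^1 * d^2
  state 01111: A-exp=+3, loops=4, term = A^3 * d^3
  state 10000: A-exp=-3, loops=1, term = A^-3 * d^0
  state 10001: A-exp=-1, loops=2, term = A^-1 * d^1
  state 10010: A-exp=-1, loops=2, term = A^-1 * d^1
  state 10011: A-exp=+1, loops=3, term = A^1 * d^2
  state 10100: A-exp=-1, loops=2, term = A^-1 * d^1
  state 10101: A-exp=+1, loops=3, term = A^1 * d^2
  state 10110: A-exp=+1, loops=3, term = A^1 * d^2
  state 10111: A-exp=+3, loops=4, term = A^3 * d^3
  state 11000: A-exp=-1, loops=2, term = A^-1 * d^1
  state 11001: A-exp=+1, loops=3, term = A^1 * d^2
  state 11010: A-exp=+1, loops=3, term = A^1 * d^2
  state 11011: A-exp=+3, loops=4, term = A^3 * d^3
  state 11100: A-exp=+1, loops=3, term = A^1 * d^2
  state 11101: A-exp=+3, loops=4, term = A^3 * d^3
  state 11110: A-exp=+3, loops=4, term = A^3 * d^3
  state 11111: A-exp=+5, loops=5, term = A^5 * d^4
Collect the terms by A-exponent (count of states per loop number):
Powers of d = -A^2 - A^-2: d^2 = A^4 + 2 + A^-4; d^3 = -A^6 - 3*A^2 - 3*A^-2 - A^-6; d^4 = A^8 + 4*A^4 + 6 + 4*A^-4 + A^-8.
  A^5 * (d^4) = A^13 + 4*A^9 + 6*A^5 + 4*A + A^-3
  A^3 * (5*d^3) = -5*A^9 - 15*A^5 - 15*A - 5*A^-3
  A^1 * (10*d^2) = 10*A^5 + 20*A + 10*A^-3
  A^-1 * (10*d) = -10*A - 10*A^-3
  A^-3 * (5) = 5*A^-3
  A^-5 * (d) = -A^-3 - A^-7
Summing the groups: <K> = A^13 - A^9 + A^5 - A - A^-7

Answer: A^13 - A^9 + A^5 - A - A^-7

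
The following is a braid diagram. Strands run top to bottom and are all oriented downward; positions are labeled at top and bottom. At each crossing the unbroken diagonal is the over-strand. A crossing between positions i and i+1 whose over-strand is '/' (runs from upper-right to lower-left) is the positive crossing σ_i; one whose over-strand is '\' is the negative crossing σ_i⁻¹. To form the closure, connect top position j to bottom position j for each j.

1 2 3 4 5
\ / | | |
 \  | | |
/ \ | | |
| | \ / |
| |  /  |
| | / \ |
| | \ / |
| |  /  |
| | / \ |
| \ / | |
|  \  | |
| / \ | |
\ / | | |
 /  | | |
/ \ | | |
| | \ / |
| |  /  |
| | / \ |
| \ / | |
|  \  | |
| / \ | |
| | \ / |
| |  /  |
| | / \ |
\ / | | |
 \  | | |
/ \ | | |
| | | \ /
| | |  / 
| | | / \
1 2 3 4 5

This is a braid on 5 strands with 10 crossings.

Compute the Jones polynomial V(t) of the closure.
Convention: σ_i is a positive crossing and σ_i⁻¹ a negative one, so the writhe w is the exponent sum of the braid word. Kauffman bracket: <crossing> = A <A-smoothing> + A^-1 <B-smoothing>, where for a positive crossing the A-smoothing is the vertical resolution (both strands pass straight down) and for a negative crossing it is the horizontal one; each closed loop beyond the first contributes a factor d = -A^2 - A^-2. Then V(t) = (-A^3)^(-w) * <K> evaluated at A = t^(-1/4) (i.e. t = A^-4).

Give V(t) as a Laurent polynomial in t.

Reading the diagram top to bottom ('/'-over between positions i,i+1 = s_i, '\'-over = s_i^-1): braid word = s1^-1 s3 s3 s2^-1 s1 s3 s2^-1 s3 s1^-1 s4.
The presented braid s1^-1 s3 s3 s2^-1 s1 s3 s2^-1 s3 s1^-1 s4 on 5 strands reduces by inverse Markov moves (closure unchanged at each step):
  Destabilize: the word has the form β·s4 where s4 occurs only as the final letter (β ∈ B_4); drop it and the last strand → 4 strands.
Reduced to β = s1^-1 s3 s3 s2^-1 s1 s3 s2^-1 s3 s1^-1 on 4 strands, 9 crossings.
Compute on β:
Braid: s1^-1 s3 s3 s2^-1 s1 s3 s2^-1 s3 s1^-1 on 4 strands, 9 crossings.
Writhe w = (#positive) - (#negative) = 5 - 4 = 1.
State-sum expansion of <K>. There are 2^9 = 512 states.
For each crossing: s=0 is the vertical smoothing, s=1 horizontal. Crossing k contributes A^(sign_k * (1 - 2*s_k)); loop factor d = -A^2 - A^-2.
Tabulate the states by total A-exponent and number of loops L (A-exp: L × count):
  A^9: L=4 ×1
  A^7: L=3 ×9
  A^5: L=2 ×29, L=4 ×7
  A^3: L=1 ×30, L=3 ×52, L=5 ×2
  A^1: L=2 ×83, L=4 ×43
  A^-1: L=1 ×11, L=3 ×93, L=5 ×22
  A^-3: L=2 ×19, L=4 ×58, L=6 ×7
  A^-5: L=3 ×15, L=5 ×20, L=7 ×1
  A^-7: L=4 ×6, L=6 ×3
  A^-9: L=5 ×1
Each group contributes A^e * Σ count * d^(L-1):
Powers of d = -A^2 - A^-2: d^2 = A^4 + 2 + A^-4; d^3 = -A^6 - 3*A^2 - 3*A^-2 - A^-6; d^4 = A^8 + 4*A^4 + 6 + 4*A^-4 + A^-8; d^5 = -A^10 - 5*A^6 - 10*A^2 - 10*A^-2 - 5*A^-6 - A^-10; d^6 = A^12 + 6*A^8 + 15*A^4 + 20 + 15*A^-4 + 6*A^-8 + A^-12.
  A^9 * (d^3) = -A^15 - 3*A^11 - 3*A^7 - A^3
  A^7 * (9*d^2) = 9*A^11 + 18*A^7 + 9*A^3
  A^5 * (29*d + 7*d^3) = -7*A^11 - 50*A^7 - 50*A^3 - 7*A^-1
  A^3 * (30 + 52*d^2 + 2*d^4) = 2*A^11 + 60*A^7 + 146*A^3 + 60*A^-1 + 2*A^-5
  A^1 * (83*d + 43*d^3) = -43*A^7 - 212*A^3 - 212*A^-1 - 43*A^-5
  A^-1 * (11 + 93*d^2 + 22*d^4) = 22*A^7 + 181*A^3 + 329*A^-1 + 181*A^-5 + 22*A^-9
  A^-3 * (19*d + 58*d^3 + 7*d^5) = -7*A^7 - 93*A^3 - 263*A^-1 - 263*A^-5 - 93*A^-9 - 7*A^-13
  A^-5 * (15*d^2 + 20*d^4 + d^6) = A^7 + 26*A^3 + 110*A^-1 + 170*A^-5 + 110*A^-9 + 26*A^-13 + A^-17
  A^-7 * (6*d^3 + 3*d^5) = -3*A^3 - 21*A^-1 - 48*A^-5 - 48*A^-9 - 21*A^-13 - 3*A^-17
  A^-9 * (d^4) = A^-1 + 4*A^-5 + 6*A^-9 + 4*A^-13 + A^-17
Summing the groups: <K> = -A^15 + A^11 - 2*A^7 + 3*A^3 - 3*A^-1 + 3*A^-5 - 3*A^-9 + 2*A^-13 - A^-17
Normalise by the writhe: (-A^3)^(-w) = (-A^3)^(-1) = -A^-3, so f(A) = -A^-3 * <K> = A^12 - A^8 + 2*A^4 - 3 + 3*A^-4 - 3*A^-8 + 3*A^-12 - 2*A^-16 + A^-20.
Substitute A = t^(-1/4), i.e. A^e → t^(-e/4): V(t) = t^5 - 2*t^4 + 3*t^3 - 3*t^2 + 3*t - 3 + 2*t^-1 - t^-2 + t^-3

Answer: t^5 - 2*t^4 + 3*t^3 - 3*t^2 + 3*t - 3 + 2*t^-1 - t^-2 + t^-3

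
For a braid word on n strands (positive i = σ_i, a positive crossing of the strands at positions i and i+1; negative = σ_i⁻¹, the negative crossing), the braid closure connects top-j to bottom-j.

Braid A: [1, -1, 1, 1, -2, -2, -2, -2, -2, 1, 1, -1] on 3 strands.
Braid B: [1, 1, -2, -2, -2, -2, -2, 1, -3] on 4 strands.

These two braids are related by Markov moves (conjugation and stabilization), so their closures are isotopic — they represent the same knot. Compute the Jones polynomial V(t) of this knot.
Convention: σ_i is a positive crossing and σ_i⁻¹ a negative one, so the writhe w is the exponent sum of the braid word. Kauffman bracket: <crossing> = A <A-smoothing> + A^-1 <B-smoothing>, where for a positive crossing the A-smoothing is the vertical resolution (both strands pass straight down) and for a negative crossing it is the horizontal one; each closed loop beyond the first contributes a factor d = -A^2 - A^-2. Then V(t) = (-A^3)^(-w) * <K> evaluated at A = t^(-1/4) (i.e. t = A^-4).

Markov-equivalent braids have isotopic closures, hence identical knot invariants. Strip the Markov moves from each word to reach a common short braid β, then compute V(t) once on β.
Braid A: s1 s1^-1 s1 s1 s2^-1 s2^-1 s2^-1 s2^-1 s2^-1 s1 s1 s1^-1 on 3 strands reduces by inverse Markov moves (closure unchanged at each step):
  Deconjugate: the word is γ·β·γ⁻¹ with γ = s1 s1^-1 (prefix) and γ⁻¹ = s1 s1^-1 (suffix); strip both.
Reduced to β = s1 s1 s2^-1 s2^-1 s2^-1 s2^-1 s2^-1 s1 on 3 strands, 8 crossings.
Braid B: s1 s1 s2^-1 s2^-1 s2^-1 s2^-1 s2^-1 s1 s3^-1 on 4 strands reduces by inverse Markov moves (closure unchanged at each step):
  Destabilize: the word has the form β·s3^-1 where s3^-1 occurs only as the final letter (β ∈ B_3); drop it and the last strand → 3 strands.
Reduced to β = s1 s1 s2^-1 s2^-1 s2^-1 s2^-1 s2^-1 s1 on 3 strands, 8 crossings.
Both give the same β = s1 s1 s2^-1 s2^-1 s2^-1 s2^-1 s2^-1 s1 on 3 strands, so one state sum suffices:
Braid: s1 s1 s2^-1 s2^-1 s2^-1 s2^-1 s2^-1 s1 on 3 strands, 8 crossings.
Writhe w = (#positive) - (#negative) = 3 - 5 = -2.
Computing the Kauffman bracket via state sum. There are 2^8 = 256 states.
For each crossing: s=0 is the vertical smoothing, s=1 horizontal. Crossing k contributes A^(sign_k * (1 - 2*s_k)); loop factor d = -A^2 - A^-2.
Tabulate the states by total A-exponent and number of loops L (A-exp: L × count):
  A^8: L=6 ×1
  A^6: L=5 ×8
  A^4: L=4 ×25, L=6 ×3
  A^2: L=3 ×40, L=5 ×15, L=7 ×1
  A^0: L=2 ×35, L=4 ×30, L=6 ×5
  A^-2: L=1 ×15, L=3 ×31, L=5 ×10
  A^-4: L=2 ×18, L=4 ×10
  A^-6: L=3 ×8
  A^-8: L=4 ×1
Each group contributes A^e * Σ count * d^(L-1):
Powers of d = -A^2 - A^-2: d^2 = A^4 + 2 + A^-4; d^3 = -A^6 - 3*A^2 - 3*A^-2 - A^-6; d^4 = A^8 + 4*A^4 + 6 + 4*A^-4 + A^-8; d^5 = -A^10 - 5*A^6 - 10*A^2 - 10*A^-2 - 5*A^-6 - A^-10; d^6 = A^12 + 6*A^8 + 15*A^4 + 20 + 15*A^-4 + 6*A^-8 + A^-12.
  A^8 * (d^5) = -A^18 - 5*A^14 - 10*A^10 - 10*A^6 - 5*A^2 - A^-2
  A^6 * (8*d^4) = 8*A^14 + 32*A^10 + 48*A^6 + 32*A^2 + 8*A^-2
  A^4 * (25*d^3 + 3*d^5) = -3*A^14 - 40*A^10 - 105*A^6 - 105*A^2 - 40*A^-2 - 3*A^-6
  A^2 * (40*d^2 + 15*d^4 + d^6) = A^14 + 21*A^10 + 115*A^6 + 190*A^2 + 115*A^-2 + 21*A^-6 + A^-10
  A^0 * (35*d + 30*d^3 + 5*d^5) = -5*A^10 - 55*A^6 - 175*A^2 - 175*A^-2 - 55*A^-6 - 5*A^-10
  A^-2 * (15 + 31*d^2 + 10*d^4) = 10*A^6 + 71*A^2 + 137*A^-2 + 71*A^-6 + 10*A^-10
  A^-4 * (18*d + 10*d^3) = -10*A^2 - 48*A^-2 - 48*A^-6 - 10*A^-10
  A^-6 * (8*d^2) = 8*A^-2 + 16*A^-6 + 8*A^-10
  A^-8 * (d^3) = -A^-2 - 3*A^-6 - 3*A^-10 - A^-14
Summing the groups: <K> = -A^18 + A^14 - 2*A^10 + 3*A^6 - 2*A^2 + 3*A^-2 - A^-6 + A^-10 - A^-14
Normalise by the writhe: (-A^3)^(-w) = (-A^3)^(2) = A^6, so f(A) = A^6 * <K> = -A^24 + A^20 - 2*A^16 + 3*A^12 - 2*A^8 + 3*A^4 - 1 + A^-4 - A^-8.
Substitute A = t^(-1/4), i.e. A^e → t^(-e/4): V(t) = -t^2 + t - 1 + 3*t^-1 - 2*t^-2 + 3*t^-3 - 2*t^-4 + t^-5 - t^-6

Answer: -t^2 + t - 1 + 3*t^-1 - 2*t^-2 + 3*t^-3 - 2*t^-4 + t^-5 - t^-6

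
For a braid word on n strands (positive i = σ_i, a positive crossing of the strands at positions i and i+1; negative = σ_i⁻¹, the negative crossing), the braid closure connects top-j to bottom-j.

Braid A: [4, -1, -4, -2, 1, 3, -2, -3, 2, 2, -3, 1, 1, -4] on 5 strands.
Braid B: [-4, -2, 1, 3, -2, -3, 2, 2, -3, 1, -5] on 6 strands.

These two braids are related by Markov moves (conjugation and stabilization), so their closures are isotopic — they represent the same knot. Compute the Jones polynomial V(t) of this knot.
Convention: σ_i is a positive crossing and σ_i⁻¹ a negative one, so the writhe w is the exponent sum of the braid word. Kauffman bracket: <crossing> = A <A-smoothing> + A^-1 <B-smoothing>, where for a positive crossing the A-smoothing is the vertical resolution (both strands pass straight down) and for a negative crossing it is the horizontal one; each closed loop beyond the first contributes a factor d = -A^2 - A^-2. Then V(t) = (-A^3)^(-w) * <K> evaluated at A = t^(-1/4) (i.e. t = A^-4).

t^3 - t^2 + t - 1 + t^-1 - t^-2 + t^-3

Derivation:
Markov-equivalent braids have isotopic closures, hence identical knot invariants. Strip the Markov moves from each word to reach a common short braid β, then compute V(t) once on β.
Braid A: s4 s1^-1 s4^-1 s2^-1 s1 s3 s2^-1 s3^-1 s2 s2 s3^-1 s1 s1 s4^-1 on 5 strands reduces by inverse Markov moves (closure unchanged at each step):
  Deconjugate: the word is γ·β·γ⁻¹ with γ = s4 s1^-1 (prefix) and γ⁻¹ = s1 s4^-1 (suffix); strip both.
Reduced to β = s4^-1 s2^-1 s1 s3 s2^-1 s3^-1 s2 s2 s3^-1 s1 on 5 strands, 10 crossings.
Braid B: s4^-1 s2^-1 s1 s3 s2^-1 s3^-1 s2 s2 s3^-1 s1 s5^-1 on 6 strands reduces by inverse Markov moves (closure unchanged at each step):
  Destabilize: the word has the form β·s5^-1 where s5^-1 occurs only as the final letter (β ∈ B_5); drop it and the last strand → 5 strands.
Reduced to β = s4^-1 s2^-1 s1 s3 s2^-1 s3^-1 s2 s2 s3^-1 s1 on 5 strands, 10 crossings.
Both give the same β = s4^-1 s2^-1 s1 s3 s2^-1 s3^-1 s2 s2 s3^-1 s1 on 5 strands, so one state sum suffices:
Braid: s4^-1 s2^-1 s1 s3 s2^-1 s3^-1 s2 s2 s3^-1 s1 on 5 strands, 10 crossings.
Writhe w = (#positive) - (#negative) = 5 - 5 = 0.
Enumerate smoothing states for the bracket polynomial. There are 2^10 = 1024 states.
For each crossing: s=0 is the vertical smoothing, s=1 horizontal. Crossing k contributes A^(sign_k * (1 - 2*s_k)); loop factor d = -A^2 - A^-2.
Tabulate the states by total A-exponent and number of loops L (A-exp: L × count):
  A^10: L=4 ×1
  A^8: L=3 ×9, L=5 ×1
  A^6: L=2 ×27, L=4 ×18
  A^4: L=1 ×28, L=3 ×78, L=5 ×14
  A^2: L=2 ×116, L=4 ×88, L=6 ×6
  A^0: L=1 ×27, L=3 ×178, L=5 ×46, L=7 ×1
  A^-2: L=2 ×78, L=4 ×123, L=6 ×9
  A^-4: L=1 ×6, L=3 ×78, L=5 ×36
  A^-6: L=2 ×11, L=4 ×31, L=6 ×3
  A^-8: L=3 ×6, L=5 ×4
  A^-10: L=4 ×1
Each group contributes A^e * Σ count * d^(L-1):
Powers of d = -A^2 - A^-2: d^2 = A^4 + 2 + A^-4; d^3 = -A^6 - 3*A^2 - 3*A^-2 - A^-6; d^4 = A^8 + 4*A^4 + 6 + 4*A^-4 + A^-8; d^5 = -A^10 - 5*A^6 - 10*A^2 - 10*A^-2 - 5*A^-6 - A^-10; d^6 = A^12 + 6*A^8 + 15*A^4 + 20 + 15*A^-4 + 6*A^-8 + A^-12.
  A^10 * (d^3) = -A^16 - 3*A^12 - 3*A^8 - A^4
  A^8 * (9*d^2 + d^4) = A^16 + 13*A^12 + 24*A^8 + 13*A^4 + 1
  A^6 * (27*d + 18*d^3) = -18*A^12 - 81*A^8 - 81*A^4 - 18
  A^4 * (28 + 78*d^2 + 14*d^4) = 14*A^12 + 134*A^8 + 268*A^4 + 134 + 14*A^-4
  A^2 * (116*d + 88*d^3 + 6*d^5) = -6*A^12 - 118*A^8 - 440*A^4 - 440 - 118*A^-4 - 6*A^-8
  A^0 * (27 + 178*d^2 + 46*d^4 + d^6) = A^12 + 52*A^8 + 377*A^4 + 679 + 377*A^-4 + 52*A^-8 + A^-12
  A^-2 * (78*d + 123*d^3 + 9*d^5) = -9*A^8 - 168*A^4 - 537 - 537*A^-4 - 168*A^-8 - 9*A^-12
  A^-4 * (6 + 78*d^2 + 36*d^4) = 36*A^4 + 222 + 378*A^-4 + 222*A^-8 + 36*A^-12
  A^-6 * (11*d + 31*d^3 + 3*d^5) = -3*A^4 - 46 - 134*A^-4 - 134*A^-8 - 46*A^-12 - 3*A^-16
  A^-8 * (6*d^2 + 4*d^4) = 4 + 22*A^-4 + 36*A^-8 + 22*A^-12 + 4*A^-16
  A^-10 * (d^3) = -A^-4 - 3*A^-8 - 3*A^-12 - A^-16
Summing the groups: <K> = A^12 - A^8 + A^4 - 1 + A^-4 - A^-8 + A^-12
Normalise by the writhe: (-A^3)^(-w) = (-A^3)^(0) = 1, so f(A) = 1 * <K> = A^12 - A^8 + A^4 - 1 + A^-4 - A^-8 + A^-12.
Substitute A = t^(-1/4), i.e. A^e → t^(-e/4): V(t) = t^3 - t^2 + t - 1 + t^-1 - t^-2 + t^-3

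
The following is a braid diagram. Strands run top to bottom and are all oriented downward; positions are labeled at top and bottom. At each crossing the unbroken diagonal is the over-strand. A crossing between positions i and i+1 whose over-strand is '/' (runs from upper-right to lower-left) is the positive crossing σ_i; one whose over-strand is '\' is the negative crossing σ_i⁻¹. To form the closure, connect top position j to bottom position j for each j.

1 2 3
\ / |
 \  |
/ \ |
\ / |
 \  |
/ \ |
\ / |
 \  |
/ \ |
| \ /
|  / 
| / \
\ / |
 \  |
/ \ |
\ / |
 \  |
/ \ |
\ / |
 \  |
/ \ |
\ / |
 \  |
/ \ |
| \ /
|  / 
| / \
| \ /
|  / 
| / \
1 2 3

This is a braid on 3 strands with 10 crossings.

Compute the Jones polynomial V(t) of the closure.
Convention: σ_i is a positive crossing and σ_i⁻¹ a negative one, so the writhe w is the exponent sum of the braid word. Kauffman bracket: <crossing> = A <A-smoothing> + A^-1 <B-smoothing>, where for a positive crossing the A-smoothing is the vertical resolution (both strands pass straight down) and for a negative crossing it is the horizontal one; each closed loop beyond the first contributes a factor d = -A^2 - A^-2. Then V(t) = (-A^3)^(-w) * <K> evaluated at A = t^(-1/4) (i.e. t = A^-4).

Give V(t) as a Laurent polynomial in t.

-t + 2 - 3*t^-1 + 6*t^-2 - 6*t^-3 + 7*t^-4 - 7*t^-5 + 6*t^-6 - 4*t^-7 + 2*t^-8 - t^-9

Derivation:
Reading the diagram top to bottom ('/'-over between positions i,i+1 = s_i, '\'-over = s_i^-1): braid word = s1^-1 s1^-1 s1^-1 s2 s1^-1 s1^-1 s1^-1 s1^-1 s2 s2.
Braid: s1^-1 s1^-1 s1^-1 s2 s1^-1 s1^-1 s1^-1 s1^-1 s2 s2 on 3 strands, 10 crossings.
Writhe w = (#positive) - (#negative) = 3 - 7 = -4.
Enumerate smoothing states for the bracket polynomial. There are 2^10 = 1024 states.
Smooth each crossing (0=||, 1=⌣⌢); contribution A^(Σ sign_k(1-2s_k)) * d^(L-1).
Tabulate the states by total A-exponent and number of loops L (A-exp: L × count):
  A^10: L=8 ×1
  A^8: L=7 ×10
  A^6: L=6 ×44, L=8 ×1
  A^4: L=5 ×112, L=7 ×8
  A^2: L=4 ×182, L=6 ×28
  A^0: L=3 ×194, L=5 ×58
  A^-2: L=2 ×130, L=4 ×79, L=6 ×1
  A^-4: L=1 ×45, L=3 ×70, L=5 ×5
  A^-6: L=2 ×36, L=4 ×9
  A^-8: L=3 ×10
  A^-10: L=4 ×1
Each group contributes A^e * Σ count * d^(L-1):
Powers of d = -A^2 - A^-2: d^2 = A^4 + 2 + A^-4; d^3 = -A^6 - 3*A^2 - 3*A^-2 - A^-6; d^4 = A^8 + 4*A^4 + 6 + 4*A^-4 + A^-8; d^5 = -A^10 - 5*A^6 - 10*A^2 - 10*A^-2 - 5*A^-6 - A^-10; d^6 = A^12 + 6*A^8 + 15*A^4 + 20 + 15*A^-4 + 6*A^-8 + A^-12; d^7 = -A^14 - 7*A^10 - 21*A^6 - 35*A^2 - 35*A^-2 - 21*A^-6 - 7*A^-10 - A^-14.
  A^10 * (d^7) = -A^24 - 7*A^20 - 21*A^16 - 35*A^12 - 35*A^8 - 21*A^4 - 7 - A^-4
  A^8 * (10*d^6) = 10*A^20 + 60*A^16 + 150*A^12 + 200*A^8 + 150*A^4 + 60 + 10*A^-4
  A^6 * (44*d^5 + d^7) = -A^20 - 51*A^16 - 241*A^12 - 475*A^8 - 475*A^4 - 241 - 51*A^-4 - A^-8
  A^4 * (112*d^4 + 8*d^6) = 8*A^16 + 160*A^12 + 568*A^8 + 832*A^4 + 568 + 160*A^-4 + 8*A^-8
  A^2 * (182*d^3 + 28*d^5) = -28*A^12 - 322*A^8 - 826*A^4 - 826 - 322*A^-4 - 28*A^-8
  A^0 * (194*d^2 + 58*d^4) = 58*A^8 + 426*A^4 + 736 + 426*A^-4 + 58*A^-8
  A^-2 * (130*d + 79*d^3 + d^5) = -A^8 - 84*A^4 - 377 - 377*A^-4 - 84*A^-8 - A^-12
  A^-4 * (45 + 70*d^2 + 5*d^4) = 5*A^4 + 90 + 215*A^-4 + 90*A^-8 + 5*A^-12
  A^-6 * (36*d + 9*d^3) = -9 - 63*A^-4 - 63*A^-8 - 9*A^-12
  A^-8 * (10*d^2) = 10*A^-4 + 20*A^-8 + 10*A^-12
  A^-10 * (d^3) = -A^-4 - 3*A^-8 - 3*A^-12 - A^-16
Summing the groups: <K> = -A^24 + 2*A^20 - 4*A^16 + 6*A^12 - 7*A^8 + 7*A^4 - 6 + 6*A^-4 - 3*A^-8 + 2*A^-12 - A^-16
Normalise by the writhe: (-A^3)^(-w) = (-A^3)^(4) = A^12, so f(A) = A^12 * <K> = -A^36 + 2*A^32 - 4*A^28 + 6*A^24 - 7*A^20 + 7*A^16 - 6*A^12 + 6*A^8 - 3*A^4 + 2 - A^-4.
Substitute A = t^(-1/4), i.e. A^e → t^(-e/4): V(t) = -t + 2 - 3*t^-1 + 6*t^-2 - 6*t^-3 + 7*t^-4 - 7*t^-5 + 6*t^-6 - 4*t^-7 + 2*t^-8 - t^-9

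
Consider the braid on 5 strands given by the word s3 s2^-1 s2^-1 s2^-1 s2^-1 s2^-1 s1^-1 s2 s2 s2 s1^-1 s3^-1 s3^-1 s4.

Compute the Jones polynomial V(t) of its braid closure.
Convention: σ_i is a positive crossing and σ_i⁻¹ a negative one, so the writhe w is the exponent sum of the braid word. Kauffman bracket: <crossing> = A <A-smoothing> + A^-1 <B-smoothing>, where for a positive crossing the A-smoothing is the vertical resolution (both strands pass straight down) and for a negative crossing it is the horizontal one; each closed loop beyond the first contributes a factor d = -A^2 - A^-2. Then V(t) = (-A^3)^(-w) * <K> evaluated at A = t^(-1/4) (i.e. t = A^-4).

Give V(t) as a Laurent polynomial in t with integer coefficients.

The presented braid s3 s2^-1 s2^-1 s2^-1 s2^-1 s2^-1 s1^-1 s2 s2 s2 s1^-1 s3^-1 s3^-1 s4 on 5 strands reduces by inverse Markov moves (closure unchanged at each step):
  Destabilize: the word has the form β·s4 where s4 occurs only as the final letter (β ∈ B_4); drop it and the last strand → 4 strands.
  Deconjugate: the word is γ·β·γ⁻¹ with γ = s3 (prefix) and γ⁻¹ = s3^-1 (suffix); strip both.
  Destabilize: the word has the form β·s3^-1 where s3^-1 occurs only as the final letter (β ∈ B_3); drop it and the last strand → 3 strands.
Reduced to β = s2^-1 s2^-1 s2^-1 s2^-1 s2^-1 s1^-1 s2 s2 s2 s1^-1 on 3 strands, 10 crossings.
Compute on β:
Braid: s2^-1 s2^-1 s2^-1 s2^-1 s2^-1 s1^-1 s2 s2 s2 s1^-1 on 3 strands, 10 crossings.
Writhe w = (#positive) - (#negative) = 3 - 7 = -4.
State-sum expansion of <K>. There are 2^10 = 1024 states.
For each crossing: s=0 is the vertical smoothing, s=1 horizontal. Crossing k contributes A^(sign_k * (1 - 2*s_k)); loop factor d = -A^2 - A^-2.
Tabulate the states by total A-exponent and number of loops L (A-exp: L × count):
  A^10: L=6 ×1
  A^8: L=5 ×10
  A^6: L=4 ×35, L=6 ×10
  A^4: L=3 ×60, L=5 ×50, L=7 ×10
  A^2: L=2 ×55, L=4 ×100, L=6 ×50, L=8 ×5
  A^0: L=1 ×25, L=3 ×101, L=5 ×100, L=7 ×25, L=9 ×1
  A^-2: L=2 ×55, L=4 ×100, L=6 ×50, L=8 ×5
  A^-4: L=1 ×6, L=3 ×54, L=5 ×50, L=7 ×10
  A^-6: L=2 ×9, L=4 ×26, L=6 ×10
  A^-8: L=3 ×5, L=5 ×5
  A^-10: L=4 ×1
Each group contributes A^e * Σ count * d^(L-1):
Powers of d = -A^2 - A^-2: d^2 = A^4 + 2 + A^-4; d^3 = -A^6 - 3*A^2 - 3*A^-2 - A^-6; d^4 = A^8 + 4*A^4 + 6 + 4*A^-4 + A^-8; d^5 = -A^10 - 5*A^6 - 10*A^2 - 10*A^-2 - 5*A^-6 - A^-10; d^6 = A^12 + 6*A^8 + 15*A^4 + 20 + 15*A^-4 + 6*A^-8 + A^-12; d^7 = -A^14 - 7*A^10 - 21*A^6 - 35*A^2 - 35*A^-2 - 21*A^-6 - 7*A^-10 - A^-14; d^8 = A^16 + 8*A^12 + 28*A^8 + 56*A^4 + 70 + 56*A^-4 + 28*A^-8 + 8*A^-12 + A^-16.
  A^10 * (d^5) = -A^20 - 5*A^16 - 10*A^12 - 10*A^8 - 5*A^4 - 1
  A^8 * (10*d^4) = 10*A^16 + 40*A^12 + 60*A^8 + 40*A^4 + 10
  A^6 * (35*d^3 + 10*d^5) = -10*A^16 - 85*A^12 - 205*A^8 - 205*A^4 - 85 - 10*A^-4
  A^4 * (60*d^2 + 50*d^4 + 10*d^6) = 10*A^16 + 110*A^12 + 410*A^8 + 620*A^4 + 410 + 110*A^-4 + 10*A^-8
  A^2 * (55*d + 100*d^3 + 50*d^5 + 5*d^7) = -5*A^16 - 85*A^12 - 455*A^8 - 1030*A^4 - 1030 - 455*A^-4 - 85*A^-8 - 5*A^-12
  A^0 * (25 + 101*d^2 + 100*d^4 + 25*d^6 + d^8) = A^16 + 33*A^12 + 278*A^8 + 932*A^4 + 1397 + 932*A^-4 + 278*A^-8 + 33*A^-12 + A^-16
  A^-2 * (55*d + 100*d^3 + 50*d^5 + 5*d^7) = -5*A^12 - 85*A^8 - 455*A^4 - 1030 - 1030*A^-4 - 455*A^-8 - 85*A^-12 - 5*A^-16
  A^-4 * (6 + 54*d^2 + 50*d^4 + 10*d^6) = 10*A^8 + 110*A^4 + 404 + 614*A^-4 + 404*A^-8 + 110*A^-12 + 10*A^-16
  A^-6 * (9*d + 26*d^3 + 10*d^5) = -10*A^4 - 76 - 187*A^-4 - 187*A^-8 - 76*A^-12 - 10*A^-16
  A^-8 * (5*d^2 + 5*d^4) = 5 + 25*A^-4 + 40*A^-8 + 25*A^-12 + 5*A^-16
  A^-10 * (d^3) = -A^-4 - 3*A^-8 - 3*A^-12 - A^-16
Summing the groups: <K> = -A^20 + A^16 - 2*A^12 + 3*A^8 - 3*A^4 + 4 - 2*A^-4 + 2*A^-8 - A^-12
Normalise by the writhe: (-A^3)^(-w) = (-A^3)^(4) = A^12, so f(A) = A^12 * <K> = -A^32 + A^28 - 2*A^24 + 3*A^20 - 3*A^16 + 4*A^12 - 2*A^8 + 2*A^4 - 1.
Substitute A = t^(-1/4), i.e. A^e → t^(-e/4): V(t) = -1 + 2*t^-1 - 2*t^-2 + 4*t^-3 - 3*t^-4 + 3*t^-5 - 2*t^-6 + t^-7 - t^-8

Answer: -1 + 2*t^-1 - 2*t^-2 + 4*t^-3 - 3*t^-4 + 3*t^-5 - 2*t^-6 + t^-7 - t^-8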